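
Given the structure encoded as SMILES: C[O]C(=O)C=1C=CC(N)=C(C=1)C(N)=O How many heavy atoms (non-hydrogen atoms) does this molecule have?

14

Every atom symbol written in the SMILES (organic subset) is one heavy atom; implicit H are not written.
Heavy atoms by element → C:9, N:2, O:3.
Total: 14.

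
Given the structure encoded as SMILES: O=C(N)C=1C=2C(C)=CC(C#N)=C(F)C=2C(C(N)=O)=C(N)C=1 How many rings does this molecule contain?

2

In SMILES, each pair of matching ring-closure digits denotes one ring-closing bond; the number of such bonds equals the number of independent rings.
Ring-closure bonds here: 2.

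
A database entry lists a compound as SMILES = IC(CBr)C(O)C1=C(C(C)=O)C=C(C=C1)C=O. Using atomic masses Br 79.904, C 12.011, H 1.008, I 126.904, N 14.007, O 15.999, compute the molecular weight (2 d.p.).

First, the molecular formula is C12H12BrIO3 (counting implicit H from valence).
  Br: 1 × 79.904 = 79.904
  C: 12 × 12.011 = 144.132
  H: 12 × 1.008 = 12.096
  I: 1 × 126.904 = 126.904
  O: 3 × 15.999 = 47.997
Sum: 1×79.904 + 12×12.011 + 12×1.008 + 1×126.904 + 3×15.999 = 411.033 → 411.03 g/mol.

411.03 g/mol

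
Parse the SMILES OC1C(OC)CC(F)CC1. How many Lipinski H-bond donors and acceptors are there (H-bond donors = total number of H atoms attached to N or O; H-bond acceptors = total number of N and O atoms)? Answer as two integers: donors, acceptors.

Donors: find every N or O and count the H atoms it carries.
  atom 1 (O): bond orders sum to 1 → 1 H
  atom 4 (O): bond orders sum to 2 → 0 H
Lipinski HBD = 1.
Acceptors: N atoms = 0, O atoms = 2 → HBA = 2.

1, 2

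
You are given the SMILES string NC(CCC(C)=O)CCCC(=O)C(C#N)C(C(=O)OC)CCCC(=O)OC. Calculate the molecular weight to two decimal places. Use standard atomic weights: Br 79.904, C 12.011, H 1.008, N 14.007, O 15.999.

First, the molecular formula is C19H30N2O6 (counting implicit H from valence).
  C: 19 × 12.011 = 228.209
  H: 30 × 1.008 = 30.240
  N: 2 × 14.007 = 28.014
  O: 6 × 15.999 = 95.994
Sum: 19×12.011 + 30×1.008 + 2×14.007 + 6×15.999 = 382.457 → 382.46 g/mol.

382.46 g/mol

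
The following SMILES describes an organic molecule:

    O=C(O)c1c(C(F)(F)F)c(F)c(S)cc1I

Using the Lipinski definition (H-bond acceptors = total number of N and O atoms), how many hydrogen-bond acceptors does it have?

2

N atoms: 0; O atoms: 2.
Lipinski HBA = 0 + 2 = 2.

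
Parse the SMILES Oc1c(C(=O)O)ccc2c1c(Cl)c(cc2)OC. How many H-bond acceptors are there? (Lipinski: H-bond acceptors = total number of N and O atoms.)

N atoms: 0; O atoms: 4.
Lipinski HBA = 0 + 4 = 4.

4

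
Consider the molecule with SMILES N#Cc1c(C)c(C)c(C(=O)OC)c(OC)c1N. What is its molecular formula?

C12H14N2O3

Walk through each heavy atom and fill implicit hydrogens from standard valence (C 4, N 3, O 2, S 2, halogen 1); for lowercase aromatic atoms, an aromatic c carries 1 H when it has two neighbours and 0 H with three, and aromatic n carries 0 H:
  atom 1: N, bond orders sum to 3 (valence 3) → 0 H
  atom 2: C, bond orders sum to 4 (valence 4) → 0 H
  atom 3: aromatic c, 3 neighbours → 0 H
  atom 4: aromatic c, 3 neighbours → 0 H
  atom 5: C, bond orders sum to 1 (valence 4) → 3 H
  atom 6: aromatic c, 3 neighbours → 0 H
  atom 7: C, bond orders sum to 1 (valence 4) → 3 H
  atom 8: aromatic c, 3 neighbours → 0 H
  atom 9: C, bond orders sum to 4 (valence 4) → 0 H
  atom 10: O, bond orders sum to 2 (valence 2) → 0 H
  atom 11: O, bond orders sum to 2 (valence 2) → 0 H
  atom 12: C, bond orders sum to 1 (valence 4) → 3 H
  atom 13: aromatic c, 3 neighbours → 0 H
  atom 14: O, bond orders sum to 2 (valence 2) → 0 H
  atom 15: C, bond orders sum to 1 (valence 4) → 3 H
  atom 16: aromatic c, 3 neighbours → 0 H
  atom 17: N, bond orders sum to 1 (valence 3) → 2 H
Totals → C:12, H:14, N:2, O:3.
In Hill order: C12H14N2O3.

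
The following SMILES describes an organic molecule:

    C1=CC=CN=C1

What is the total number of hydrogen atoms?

Walk through each heavy atom and fill implicit hydrogens from standard valence (C 4, N 3, O 2, S 2, halogen 1):
  atom 1: C, bond orders sum to 3 (valence 4) → 1 H
  atom 2: C, bond orders sum to 3 (valence 4) → 1 H
  atom 3: C, bond orders sum to 3 (valence 4) → 1 H
  atom 4: C, bond orders sum to 3 (valence 4) → 1 H
  atom 5: N, bond orders sum to 3 (valence 3) → 0 H
  atom 6: C, bond orders sum to 3 (valence 4) → 1 H
Total hydrogens: 5.

5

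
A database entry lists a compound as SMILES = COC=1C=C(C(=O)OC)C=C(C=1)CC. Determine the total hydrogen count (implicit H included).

14

Walk through each heavy atom and fill implicit hydrogens from standard valence (C 4, N 3, O 2, S 2, halogen 1):
  atom 1: C, bond orders sum to 1 (valence 4) → 3 H
  atom 2: O, bond orders sum to 2 (valence 2) → 0 H
  atom 3: C, bond orders sum to 4 (valence 4) → 0 H
  atom 4: C, bond orders sum to 3 (valence 4) → 1 H
  atom 5: C, bond orders sum to 4 (valence 4) → 0 H
  atom 6: C, bond orders sum to 4 (valence 4) → 0 H
  atom 7: O, bond orders sum to 2 (valence 2) → 0 H
  atom 8: O, bond orders sum to 2 (valence 2) → 0 H
  atom 9: C, bond orders sum to 1 (valence 4) → 3 H
  atom 10: C, bond orders sum to 3 (valence 4) → 1 H
  atom 11: C, bond orders sum to 4 (valence 4) → 0 H
  atom 12: C, bond orders sum to 3 (valence 4) → 1 H
  atom 13: C, bond orders sum to 2 (valence 4) → 2 H
  atom 14: C, bond orders sum to 1 (valence 4) → 3 H
Total hydrogens: 14.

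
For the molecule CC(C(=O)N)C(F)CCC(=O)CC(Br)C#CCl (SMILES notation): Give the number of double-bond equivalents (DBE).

Molecular formula: C11H14BrClFNO2.
DoU = (2C + 2 + N − H − X) / 2, where X is the halogen count and O/S are ignored.
    = (2·11 + 2 + 1 − 14 − 3) / 2 = 8 / 2 = 4.

4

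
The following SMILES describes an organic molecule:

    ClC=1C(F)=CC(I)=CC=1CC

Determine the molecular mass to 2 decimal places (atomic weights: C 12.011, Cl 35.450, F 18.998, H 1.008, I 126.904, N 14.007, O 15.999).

First, the molecular formula is C8H7ClFI (counting implicit H from valence).
  C: 8 × 12.011 = 96.088
  Cl: 1 × 35.450 = 35.450
  F: 1 × 18.998 = 18.998
  H: 7 × 1.008 = 7.056
  I: 1 × 126.904 = 126.904
Sum: 8×12.011 + 1×35.450 + 1×18.998 + 7×1.008 + 1×126.904 = 284.496 → 284.50 g/mol.

284.50 g/mol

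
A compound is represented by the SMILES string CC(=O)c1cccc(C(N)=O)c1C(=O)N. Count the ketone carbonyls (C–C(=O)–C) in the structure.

1

The ketone motif appears at heavy-atom position 2 in the SMILES.
Other groups present: 2 amide.
Ketone count: 1.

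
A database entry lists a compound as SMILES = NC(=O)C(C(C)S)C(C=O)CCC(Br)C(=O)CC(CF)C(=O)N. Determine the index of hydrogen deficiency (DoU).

Molecular formula: C14H22BrFN2O4S.
DoU = (2C + 2 + N − H − X) / 2, where X is the halogen count and O/S are ignored.
    = (2·14 + 2 + 2 − 22 − 2) / 2 = 8 / 2 = 4.

4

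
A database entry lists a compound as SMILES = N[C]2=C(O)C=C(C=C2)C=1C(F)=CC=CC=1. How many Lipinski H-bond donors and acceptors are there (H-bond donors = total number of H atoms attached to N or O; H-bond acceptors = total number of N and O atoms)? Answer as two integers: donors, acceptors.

3, 2

Donors: find every N or O and count the H atoms it carries.
  atom 1 (N): bond orders sum to 1 → 2 H
  atom 4 (O): bond orders sum to 1 → 1 H
Lipinski HBD = 3.
Acceptors: N atoms = 1, O atoms = 1 → HBA = 2.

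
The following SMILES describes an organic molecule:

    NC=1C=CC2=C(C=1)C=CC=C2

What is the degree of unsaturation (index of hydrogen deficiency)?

Molecular formula: C10H9N.
DoU = (2C + 2 + N − H − X) / 2, where X is the halogen count and O/S are ignored.
    = (2·10 + 2 + 1 − 9 − 0) / 2 = 14 / 2 = 7.

7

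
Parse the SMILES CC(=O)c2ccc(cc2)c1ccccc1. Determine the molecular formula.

C14H12O

Walk through each heavy atom and fill implicit hydrogens from standard valence (C 4, N 3, O 2, S 2, halogen 1); for lowercase aromatic atoms, an aromatic c carries 1 H when it has two neighbours and 0 H with three, and aromatic n carries 0 H:
  atom 1: C, bond orders sum to 1 (valence 4) → 3 H
  atom 2: C, bond orders sum to 4 (valence 4) → 0 H
  atom 3: O, bond orders sum to 2 (valence 2) → 0 H
  atom 4: aromatic c, 3 neighbours → 0 H
  atom 5: aromatic c, 2 neighbours → 1 H
  atom 6: aromatic c, 2 neighbours → 1 H
  atom 7: aromatic c, 3 neighbours → 0 H
  atom 8: aromatic c, 2 neighbours → 1 H
  atom 9: aromatic c, 2 neighbours → 1 H
  atom 10: aromatic c, 3 neighbours → 0 H
  atom 11: aromatic c, 2 neighbours → 1 H
  atom 12: aromatic c, 2 neighbours → 1 H
  atom 13: aromatic c, 2 neighbours → 1 H
  atom 14: aromatic c, 2 neighbours → 1 H
  atom 15: aromatic c, 2 neighbours → 1 H
Totals → C:14, H:12, O:1.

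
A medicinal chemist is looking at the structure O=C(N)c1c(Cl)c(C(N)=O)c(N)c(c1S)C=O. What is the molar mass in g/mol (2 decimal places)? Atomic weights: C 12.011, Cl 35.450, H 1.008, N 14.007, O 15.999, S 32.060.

First, the molecular formula is C9H8ClN3O3S (counting implicit H from valence).
  C: 9 × 12.011 = 108.099
  Cl: 1 × 35.450 = 35.450
  H: 8 × 1.008 = 8.064
  N: 3 × 14.007 = 42.021
  O: 3 × 15.999 = 47.997
  S: 1 × 32.060 = 32.060
Sum: 9×12.011 + 1×35.450 + 8×1.008 + 3×14.007 + 3×15.999 + 1×32.060 = 273.691 → 273.69 g/mol.

273.69 g/mol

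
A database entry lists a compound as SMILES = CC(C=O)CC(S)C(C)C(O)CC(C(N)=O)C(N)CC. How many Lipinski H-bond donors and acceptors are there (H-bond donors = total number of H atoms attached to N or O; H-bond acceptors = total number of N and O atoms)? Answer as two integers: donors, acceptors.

5, 5

Donors: find every N or O and count the H atoms it carries.
  atom 4 (O): bond orders sum to 2 → 0 H
  atom 11 (O): bond orders sum to 1 → 1 H
  atom 15 (N): bond orders sum to 1 → 2 H
  atom 16 (O): bond orders sum to 2 → 0 H
  atom 18 (N): bond orders sum to 1 → 2 H
Lipinski HBD = 5.
Acceptors: N atoms = 2, O atoms = 3 → HBA = 5.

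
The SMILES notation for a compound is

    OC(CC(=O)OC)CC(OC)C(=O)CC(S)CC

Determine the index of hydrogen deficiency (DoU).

Molecular formula: C12H22O5S.
DoU = (2C + 2 + N − H − X) / 2, where X is the halogen count and O/S are ignored.
    = (2·12 + 2 + 0 − 22 − 0) / 2 = 4 / 2 = 2.

2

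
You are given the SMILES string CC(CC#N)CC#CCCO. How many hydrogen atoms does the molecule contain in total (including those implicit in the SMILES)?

Walk through each heavy atom and fill implicit hydrogens from standard valence (C 4, N 3, O 2, S 2, halogen 1):
  atom 1: C, bond orders sum to 1 (valence 4) → 3 H
  atom 2: C, bond orders sum to 3 (valence 4) → 1 H
  atom 3: C, bond orders sum to 2 (valence 4) → 2 H
  atom 4: C, bond orders sum to 4 (valence 4) → 0 H
  atom 5: N, bond orders sum to 3 (valence 3) → 0 H
  atom 6: C, bond orders sum to 2 (valence 4) → 2 H
  atom 7: C, bond orders sum to 4 (valence 4) → 0 H
  atom 8: C, bond orders sum to 4 (valence 4) → 0 H
  atom 9: C, bond orders sum to 2 (valence 4) → 2 H
  atom 10: C, bond orders sum to 2 (valence 4) → 2 H
  atom 11: O, bond orders sum to 1 (valence 2) → 1 H
Total hydrogens: 13.

13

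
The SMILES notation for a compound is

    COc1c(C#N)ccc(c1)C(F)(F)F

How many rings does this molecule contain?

In SMILES, each pair of matching ring-closure digits denotes one ring-closing bond; the number of such bonds equals the number of independent rings.
Ring-closure bonds here: 1.

1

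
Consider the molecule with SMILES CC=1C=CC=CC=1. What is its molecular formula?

Walk through each heavy atom and fill implicit hydrogens from standard valence (C 4, N 3, O 2, S 2, halogen 1):
  atom 1: C, bond orders sum to 1 (valence 4) → 3 H
  atom 2: C, bond orders sum to 4 (valence 4) → 0 H
  atom 3: C, bond orders sum to 3 (valence 4) → 1 H
  atom 4: C, bond orders sum to 3 (valence 4) → 1 H
  atom 5: C, bond orders sum to 3 (valence 4) → 1 H
  atom 6: C, bond orders sum to 3 (valence 4) → 1 H
  atom 7: C, bond orders sum to 3 (valence 4) → 1 H
Totals → C:7, H:8.
In Hill order: C7H8.

C7H8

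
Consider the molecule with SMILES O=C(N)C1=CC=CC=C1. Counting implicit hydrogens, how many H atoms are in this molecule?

7

Walk through each heavy atom and fill implicit hydrogens from standard valence (C 4, N 3, O 2, S 2, halogen 1):
  atom 1: O, bond orders sum to 2 (valence 2) → 0 H
  atom 2: C, bond orders sum to 4 (valence 4) → 0 H
  atom 3: N, bond orders sum to 1 (valence 3) → 2 H
  atom 4: C, bond orders sum to 4 (valence 4) → 0 H
  atom 5: C, bond orders sum to 3 (valence 4) → 1 H
  atom 6: C, bond orders sum to 3 (valence 4) → 1 H
  atom 7: C, bond orders sum to 3 (valence 4) → 1 H
  atom 8: C, bond orders sum to 3 (valence 4) → 1 H
  atom 9: C, bond orders sum to 3 (valence 4) → 1 H
Total hydrogens: 7.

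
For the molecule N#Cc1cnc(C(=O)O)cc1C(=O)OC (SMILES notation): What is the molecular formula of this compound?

C9H6N2O4

Walk through each heavy atom and fill implicit hydrogens from standard valence (C 4, N 3, O 2, S 2, halogen 1); for lowercase aromatic atoms, an aromatic c carries 1 H when it has two neighbours and 0 H with three, and aromatic n carries 0 H:
  atom 1: N, bond orders sum to 3 (valence 3) → 0 H
  atom 2: C, bond orders sum to 4 (valence 4) → 0 H
  atom 3: aromatic c, 3 neighbours → 0 H
  atom 4: aromatic c, 2 neighbours → 1 H
  atom 5: aromatic n, 2 neighbours → 0 H
  atom 6: aromatic c, 3 neighbours → 0 H
  atom 7: C, bond orders sum to 4 (valence 4) → 0 H
  atom 8: O, bond orders sum to 2 (valence 2) → 0 H
  atom 9: O, bond orders sum to 1 (valence 2) → 1 H
  atom 10: aromatic c, 2 neighbours → 1 H
  atom 11: aromatic c, 3 neighbours → 0 H
  atom 12: C, bond orders sum to 4 (valence 4) → 0 H
  atom 13: O, bond orders sum to 2 (valence 2) → 0 H
  atom 14: O, bond orders sum to 2 (valence 2) → 0 H
  atom 15: C, bond orders sum to 1 (valence 4) → 3 H
Totals → C:9, H:6, N:2, O:4.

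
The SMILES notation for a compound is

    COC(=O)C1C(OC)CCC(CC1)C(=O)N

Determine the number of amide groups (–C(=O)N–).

The amide motif appears at heavy-atom position 14 in the SMILES.
Other groups present: 1 ester, 1 ether.
Amide count: 1.

1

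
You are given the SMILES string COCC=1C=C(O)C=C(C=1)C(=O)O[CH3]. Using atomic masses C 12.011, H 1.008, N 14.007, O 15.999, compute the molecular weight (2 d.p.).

196.20 g/mol

First, the molecular formula is C10H12O4 (counting implicit H from valence).
  C: 10 × 12.011 = 120.110
  H: 12 × 1.008 = 12.096
  O: 4 × 15.999 = 63.996
Sum: 10×12.011 + 12×1.008 + 4×15.999 = 196.202 → 196.20 g/mol.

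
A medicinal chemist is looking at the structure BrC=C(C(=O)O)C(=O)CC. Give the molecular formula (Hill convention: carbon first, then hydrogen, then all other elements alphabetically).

C6H7BrO3

Walk through each heavy atom and fill implicit hydrogens from standard valence (C 4, N 3, O 2, S 2, halogen 1):
  atom 1: Br (halogen, monovalent) → 0 H
  atom 2: C, bond orders sum to 3 (valence 4) → 1 H
  atom 3: C, bond orders sum to 4 (valence 4) → 0 H
  atom 4: C, bond orders sum to 4 (valence 4) → 0 H
  atom 5: O, bond orders sum to 2 (valence 2) → 0 H
  atom 6: O, bond orders sum to 1 (valence 2) → 1 H
  atom 7: C, bond orders sum to 4 (valence 4) → 0 H
  atom 8: O, bond orders sum to 2 (valence 2) → 0 H
  atom 9: C, bond orders sum to 2 (valence 4) → 2 H
  atom 10: C, bond orders sum to 1 (valence 4) → 3 H
Totals → C:6, H:7, Br:1, O:3.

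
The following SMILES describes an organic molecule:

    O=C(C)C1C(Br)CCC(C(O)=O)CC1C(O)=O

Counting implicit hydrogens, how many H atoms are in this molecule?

Walk through each heavy atom and fill implicit hydrogens from standard valence (C 4, N 3, O 2, S 2, halogen 1):
  atom 1: O, bond orders sum to 2 (valence 2) → 0 H
  atom 2: C, bond orders sum to 4 (valence 4) → 0 H
  atom 3: C, bond orders sum to 1 (valence 4) → 3 H
  atom 4: C, bond orders sum to 3 (valence 4) → 1 H
  atom 5: C, bond orders sum to 3 (valence 4) → 1 H
  atom 6: Br (halogen, monovalent) → 0 H
  atom 7: C, bond orders sum to 2 (valence 4) → 2 H
  atom 8: C, bond orders sum to 2 (valence 4) → 2 H
  atom 9: C, bond orders sum to 3 (valence 4) → 1 H
  atom 10: C, bond orders sum to 4 (valence 4) → 0 H
  atom 11: O, bond orders sum to 1 (valence 2) → 1 H
  atom 12: O, bond orders sum to 2 (valence 2) → 0 H
  atom 13: C, bond orders sum to 2 (valence 4) → 2 H
  atom 14: C, bond orders sum to 3 (valence 4) → 1 H
  atom 15: C, bond orders sum to 4 (valence 4) → 0 H
  atom 16: O, bond orders sum to 1 (valence 2) → 1 H
  atom 17: O, bond orders sum to 2 (valence 2) → 0 H
Total hydrogens: 15.

15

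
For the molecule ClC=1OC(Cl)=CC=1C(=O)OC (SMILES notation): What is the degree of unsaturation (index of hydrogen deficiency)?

Molecular formula: C6H4Cl2O3.
DoU = (2C + 2 + N − H − X) / 2, where X is the halogen count and O/S are ignored.
    = (2·6 + 2 + 0 − 4 − 2) / 2 = 8 / 2 = 4.

4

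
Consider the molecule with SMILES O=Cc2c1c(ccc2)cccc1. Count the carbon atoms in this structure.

11

Count every carbon token in the SMILES (each C, including those in ring-closure positions and inside branches).
Carbon count: 11.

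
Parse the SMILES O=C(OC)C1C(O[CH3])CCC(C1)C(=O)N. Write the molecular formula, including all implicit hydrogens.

Walk through each heavy atom and fill implicit hydrogens from standard valence (C 4, N 3, O 2, S 2, halogen 1):
  atom 1: O, bond orders sum to 2 (valence 2) → 0 H
  atom 2: C, bond orders sum to 4 (valence 4) → 0 H
  atom 3: O, bond orders sum to 2 (valence 2) → 0 H
  atom 4: C, bond orders sum to 1 (valence 4) → 3 H
  atom 5: C, bond orders sum to 3 (valence 4) → 1 H
  atom 6: C, bond orders sum to 3 (valence 4) → 1 H
  atom 7: O, bond orders sum to 2 (valence 2) → 0 H
  atom 8: C with explicit H count 3
  atom 9: C, bond orders sum to 2 (valence 4) → 2 H
  atom 10: C, bond orders sum to 2 (valence 4) → 2 H
  atom 11: C, bond orders sum to 3 (valence 4) → 1 H
  atom 12: C, bond orders sum to 2 (valence 4) → 2 H
  atom 13: C, bond orders sum to 4 (valence 4) → 0 H
  atom 14: O, bond orders sum to 2 (valence 2) → 0 H
  atom 15: N, bond orders sum to 1 (valence 3) → 2 H
Totals → C:10, H:17, N:1, O:4.

C10H17NO4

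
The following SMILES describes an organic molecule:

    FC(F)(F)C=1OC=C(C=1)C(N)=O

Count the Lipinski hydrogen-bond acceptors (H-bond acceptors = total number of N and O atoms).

3

N atoms: 1; O atoms: 2.
Lipinski HBA = 1 + 2 = 3.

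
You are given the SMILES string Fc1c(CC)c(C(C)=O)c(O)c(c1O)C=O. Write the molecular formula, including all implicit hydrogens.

Walk through each heavy atom and fill implicit hydrogens from standard valence (C 4, N 3, O 2, S 2, halogen 1); for lowercase aromatic atoms, an aromatic c carries 1 H when it has two neighbours and 0 H with three, and aromatic n carries 0 H:
  atom 1: F (halogen, monovalent) → 0 H
  atom 2: aromatic c, 3 neighbours → 0 H
  atom 3: aromatic c, 3 neighbours → 0 H
  atom 4: C, bond orders sum to 2 (valence 4) → 2 H
  atom 5: C, bond orders sum to 1 (valence 4) → 3 H
  atom 6: aromatic c, 3 neighbours → 0 H
  atom 7: C, bond orders sum to 4 (valence 4) → 0 H
  atom 8: C, bond orders sum to 1 (valence 4) → 3 H
  atom 9: O, bond orders sum to 2 (valence 2) → 0 H
  atom 10: aromatic c, 3 neighbours → 0 H
  atom 11: O, bond orders sum to 1 (valence 2) → 1 H
  atom 12: aromatic c, 3 neighbours → 0 H
  atom 13: aromatic c, 3 neighbours → 0 H
  atom 14: O, bond orders sum to 1 (valence 2) → 1 H
  atom 15: C, bond orders sum to 3 (valence 4) → 1 H
  atom 16: O, bond orders sum to 2 (valence 2) → 0 H
Totals → C:11, H:11, F:1, O:4.
In Hill order: C11H11FO4.

C11H11FO4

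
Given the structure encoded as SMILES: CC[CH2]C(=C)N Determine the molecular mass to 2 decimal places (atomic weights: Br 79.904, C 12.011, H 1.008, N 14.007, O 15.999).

85.15 g/mol

First, the molecular formula is C5H11N (counting implicit H from valence).
  C: 5 × 12.011 = 60.055
  H: 11 × 1.008 = 11.088
  N: 1 × 14.007 = 14.007
Sum: 5×12.011 + 11×1.008 + 1×14.007 = 85.150 → 85.15 g/mol.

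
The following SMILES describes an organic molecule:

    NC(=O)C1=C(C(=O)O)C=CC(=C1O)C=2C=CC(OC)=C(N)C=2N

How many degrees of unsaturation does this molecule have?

10

Degree of unsaturation = (number of rings) + (number of π bonds).
Ring closures in the SMILES: 2.
π bonds: 8 double bonds (each 1 DoU) → 8 DoU from unsaturation.
Total DoU = 2 + 8 = 10.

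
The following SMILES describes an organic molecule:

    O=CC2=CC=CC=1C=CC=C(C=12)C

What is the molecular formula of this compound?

C12H10O

Walk through each heavy atom and fill implicit hydrogens from standard valence (C 4, N 3, O 2, S 2, halogen 1):
  atom 1: O, bond orders sum to 2 (valence 2) → 0 H
  atom 2: C, bond orders sum to 3 (valence 4) → 1 H
  atom 3: C, bond orders sum to 4 (valence 4) → 0 H
  atom 4: C, bond orders sum to 3 (valence 4) → 1 H
  atom 5: C, bond orders sum to 3 (valence 4) → 1 H
  atom 6: C, bond orders sum to 3 (valence 4) → 1 H
  atom 7: C, bond orders sum to 4 (valence 4) → 0 H
  atom 8: C, bond orders sum to 3 (valence 4) → 1 H
  atom 9: C, bond orders sum to 3 (valence 4) → 1 H
  atom 10: C, bond orders sum to 3 (valence 4) → 1 H
  atom 11: C, bond orders sum to 4 (valence 4) → 0 H
  atom 12: C, bond orders sum to 4 (valence 4) → 0 H
  atom 13: C, bond orders sum to 1 (valence 4) → 3 H
Totals → C:12, H:10, O:1.
In Hill order: C12H10O.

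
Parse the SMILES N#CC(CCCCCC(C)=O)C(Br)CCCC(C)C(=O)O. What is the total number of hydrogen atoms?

26

Walk through each heavy atom and fill implicit hydrogens from standard valence (C 4, N 3, O 2, S 2, halogen 1):
  atom 1: N, bond orders sum to 3 (valence 3) → 0 H
  atom 2: C, bond orders sum to 4 (valence 4) → 0 H
  atom 3: C, bond orders sum to 3 (valence 4) → 1 H
  atom 4: C, bond orders sum to 2 (valence 4) → 2 H
  atom 5: C, bond orders sum to 2 (valence 4) → 2 H
  atom 6: C, bond orders sum to 2 (valence 4) → 2 H
  atom 7: C, bond orders sum to 2 (valence 4) → 2 H
  atom 8: C, bond orders sum to 2 (valence 4) → 2 H
  atom 9: C, bond orders sum to 4 (valence 4) → 0 H
  atom 10: C, bond orders sum to 1 (valence 4) → 3 H
  atom 11: O, bond orders sum to 2 (valence 2) → 0 H
  atom 12: C, bond orders sum to 3 (valence 4) → 1 H
  atom 13: Br (halogen, monovalent) → 0 H
  atom 14: C, bond orders sum to 2 (valence 4) → 2 H
  atom 15: C, bond orders sum to 2 (valence 4) → 2 H
  atom 16: C, bond orders sum to 2 (valence 4) → 2 H
  atom 17: C, bond orders sum to 3 (valence 4) → 1 H
  atom 18: C, bond orders sum to 1 (valence 4) → 3 H
  atom 19: C, bond orders sum to 4 (valence 4) → 0 H
  atom 20: O, bond orders sum to 2 (valence 2) → 0 H
  atom 21: O, bond orders sum to 1 (valence 2) → 1 H
Total hydrogens: 26.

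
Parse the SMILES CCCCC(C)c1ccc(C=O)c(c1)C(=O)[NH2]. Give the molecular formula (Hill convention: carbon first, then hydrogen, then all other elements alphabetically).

C14H19NO2

Walk through each heavy atom and fill implicit hydrogens from standard valence (C 4, N 3, O 2, S 2, halogen 1); for lowercase aromatic atoms, an aromatic c carries 1 H when it has two neighbours and 0 H with three, and aromatic n carries 0 H:
  atom 1: C, bond orders sum to 1 (valence 4) → 3 H
  atom 2: C, bond orders sum to 2 (valence 4) → 2 H
  atom 3: C, bond orders sum to 2 (valence 4) → 2 H
  atom 4: C, bond orders sum to 2 (valence 4) → 2 H
  atom 5: C, bond orders sum to 3 (valence 4) → 1 H
  atom 6: C, bond orders sum to 1 (valence 4) → 3 H
  atom 7: aromatic c, 3 neighbours → 0 H
  atom 8: aromatic c, 2 neighbours → 1 H
  atom 9: aromatic c, 2 neighbours → 1 H
  atom 10: aromatic c, 3 neighbours → 0 H
  atom 11: C, bond orders sum to 3 (valence 4) → 1 H
  atom 12: O, bond orders sum to 2 (valence 2) → 0 H
  atom 13: aromatic c, 3 neighbours → 0 H
  atom 14: aromatic c, 2 neighbours → 1 H
  atom 15: C, bond orders sum to 4 (valence 4) → 0 H
  atom 16: O, bond orders sum to 2 (valence 2) → 0 H
  atom 17: N with explicit H count 2
Totals → C:14, H:19, N:1, O:2.
In Hill order: C14H19NO2.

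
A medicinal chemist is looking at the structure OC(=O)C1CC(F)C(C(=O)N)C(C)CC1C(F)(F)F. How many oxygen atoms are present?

3

Scan the SMILES for O atoms (remember two-letter symbols like Cl and Br are single atoms).
Oxygen count: 3.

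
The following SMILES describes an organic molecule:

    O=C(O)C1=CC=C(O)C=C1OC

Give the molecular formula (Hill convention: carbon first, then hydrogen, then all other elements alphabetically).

Walk through each heavy atom and fill implicit hydrogens from standard valence (C 4, N 3, O 2, S 2, halogen 1):
  atom 1: O, bond orders sum to 2 (valence 2) → 0 H
  atom 2: C, bond orders sum to 4 (valence 4) → 0 H
  atom 3: O, bond orders sum to 1 (valence 2) → 1 H
  atom 4: C, bond orders sum to 4 (valence 4) → 0 H
  atom 5: C, bond orders sum to 3 (valence 4) → 1 H
  atom 6: C, bond orders sum to 3 (valence 4) → 1 H
  atom 7: C, bond orders sum to 4 (valence 4) → 0 H
  atom 8: O, bond orders sum to 1 (valence 2) → 1 H
  atom 9: C, bond orders sum to 3 (valence 4) → 1 H
  atom 10: C, bond orders sum to 4 (valence 4) → 0 H
  atom 11: O, bond orders sum to 2 (valence 2) → 0 H
  atom 12: C, bond orders sum to 1 (valence 4) → 3 H
Totals → C:8, H:8, O:4.

C8H8O4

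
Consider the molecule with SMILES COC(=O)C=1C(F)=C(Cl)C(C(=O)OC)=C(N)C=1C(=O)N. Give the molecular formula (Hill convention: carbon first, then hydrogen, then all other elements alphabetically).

C11H10ClFN2O5

Walk through each heavy atom and fill implicit hydrogens from standard valence (C 4, N 3, O 2, S 2, halogen 1):
  atom 1: C, bond orders sum to 1 (valence 4) → 3 H
  atom 2: O, bond orders sum to 2 (valence 2) → 0 H
  atom 3: C, bond orders sum to 4 (valence 4) → 0 H
  atom 4: O, bond orders sum to 2 (valence 2) → 0 H
  atom 5: C, bond orders sum to 4 (valence 4) → 0 H
  atom 6: C, bond orders sum to 4 (valence 4) → 0 H
  atom 7: F (halogen, monovalent) → 0 H
  atom 8: C, bond orders sum to 4 (valence 4) → 0 H
  atom 9: Cl (halogen, monovalent) → 0 H
  atom 10: C, bond orders sum to 4 (valence 4) → 0 H
  atom 11: C, bond orders sum to 4 (valence 4) → 0 H
  atom 12: O, bond orders sum to 2 (valence 2) → 0 H
  atom 13: O, bond orders sum to 2 (valence 2) → 0 H
  atom 14: C, bond orders sum to 1 (valence 4) → 3 H
  atom 15: C, bond orders sum to 4 (valence 4) → 0 H
  atom 16: N, bond orders sum to 1 (valence 3) → 2 H
  atom 17: C, bond orders sum to 4 (valence 4) → 0 H
  atom 18: C, bond orders sum to 4 (valence 4) → 0 H
  atom 19: O, bond orders sum to 2 (valence 2) → 0 H
  atom 20: N, bond orders sum to 1 (valence 3) → 2 H
Totals → C:11, H:10, Cl:1, F:1, N:2, O:5.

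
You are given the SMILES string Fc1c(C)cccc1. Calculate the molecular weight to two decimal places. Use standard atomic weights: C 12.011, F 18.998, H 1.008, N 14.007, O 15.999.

110.13 g/mol

First, the molecular formula is C7H7F (counting implicit H from valence).
  C: 7 × 12.011 = 84.077
  F: 1 × 18.998 = 18.998
  H: 7 × 1.008 = 7.056
Sum: 7×12.011 + 1×18.998 + 7×1.008 = 110.131 → 110.13 g/mol.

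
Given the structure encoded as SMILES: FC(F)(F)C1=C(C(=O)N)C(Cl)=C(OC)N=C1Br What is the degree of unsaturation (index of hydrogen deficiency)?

5

Degree of unsaturation = (number of rings) + (number of π bonds).
Ring closures in the SMILES: 1.
π bonds: 4 double bonds (each 1 DoU) → 4 DoU from unsaturation.
Total DoU = 1 + 4 = 5.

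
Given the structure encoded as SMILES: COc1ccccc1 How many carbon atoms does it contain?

Count every carbon token in the SMILES (each C, including those in ring-closure positions and inside branches).
Carbon count: 7.

7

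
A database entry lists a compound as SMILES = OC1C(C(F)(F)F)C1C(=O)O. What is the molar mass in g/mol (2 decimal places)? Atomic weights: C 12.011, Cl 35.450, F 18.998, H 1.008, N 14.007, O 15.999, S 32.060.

170.09 g/mol

First, the molecular formula is C5H5F3O3 (counting implicit H from valence).
  C: 5 × 12.011 = 60.055
  F: 3 × 18.998 = 56.994
  H: 5 × 1.008 = 5.040
  O: 3 × 15.999 = 47.997
Sum: 5×12.011 + 3×18.998 + 5×1.008 + 3×15.999 = 170.086 → 170.09 g/mol.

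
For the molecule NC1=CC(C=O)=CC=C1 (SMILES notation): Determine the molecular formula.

Walk through each heavy atom and fill implicit hydrogens from standard valence (C 4, N 3, O 2, S 2, halogen 1):
  atom 1: N, bond orders sum to 1 (valence 3) → 2 H
  atom 2: C, bond orders sum to 4 (valence 4) → 0 H
  atom 3: C, bond orders sum to 3 (valence 4) → 1 H
  atom 4: C, bond orders sum to 4 (valence 4) → 0 H
  atom 5: C, bond orders sum to 3 (valence 4) → 1 H
  atom 6: O, bond orders sum to 2 (valence 2) → 0 H
  atom 7: C, bond orders sum to 3 (valence 4) → 1 H
  atom 8: C, bond orders sum to 3 (valence 4) → 1 H
  atom 9: C, bond orders sum to 3 (valence 4) → 1 H
Totals → C:7, H:7, N:1, O:1.

C7H7NO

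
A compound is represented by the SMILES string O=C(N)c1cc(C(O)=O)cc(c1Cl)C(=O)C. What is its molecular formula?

Walk through each heavy atom and fill implicit hydrogens from standard valence (C 4, N 3, O 2, S 2, halogen 1); for lowercase aromatic atoms, an aromatic c carries 1 H when it has two neighbours and 0 H with three, and aromatic n carries 0 H:
  atom 1: O, bond orders sum to 2 (valence 2) → 0 H
  atom 2: C, bond orders sum to 4 (valence 4) → 0 H
  atom 3: N, bond orders sum to 1 (valence 3) → 2 H
  atom 4: aromatic c, 3 neighbours → 0 H
  atom 5: aromatic c, 2 neighbours → 1 H
  atom 6: aromatic c, 3 neighbours → 0 H
  atom 7: C, bond orders sum to 4 (valence 4) → 0 H
  atom 8: O, bond orders sum to 1 (valence 2) → 1 H
  atom 9: O, bond orders sum to 2 (valence 2) → 0 H
  atom 10: aromatic c, 2 neighbours → 1 H
  atom 11: aromatic c, 3 neighbours → 0 H
  atom 12: aromatic c, 3 neighbours → 0 H
  atom 13: Cl (halogen, monovalent) → 0 H
  atom 14: C, bond orders sum to 4 (valence 4) → 0 H
  atom 15: O, bond orders sum to 2 (valence 2) → 0 H
  atom 16: C, bond orders sum to 1 (valence 4) → 3 H
Totals → C:10, H:8, Cl:1, N:1, O:4.

C10H8ClNO4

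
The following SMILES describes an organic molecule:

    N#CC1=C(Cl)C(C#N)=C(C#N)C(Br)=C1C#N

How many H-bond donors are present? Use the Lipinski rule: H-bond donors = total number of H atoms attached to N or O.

0

Donors: find every N or O and count the H atoms it carries.
  atom 1 (N): bond orders sum to 3 → 0 H
  atom 8 (N): bond orders sum to 3 → 0 H
  atom 11 (N): bond orders sum to 3 → 0 H
  atom 16 (N): bond orders sum to 3 → 0 H
Lipinski HBD = 0.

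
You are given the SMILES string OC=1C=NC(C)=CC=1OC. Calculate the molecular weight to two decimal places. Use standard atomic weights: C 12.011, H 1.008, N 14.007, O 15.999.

139.15 g/mol

First, the molecular formula is C7H9NO2 (counting implicit H from valence).
  C: 7 × 12.011 = 84.077
  H: 9 × 1.008 = 9.072
  N: 1 × 14.007 = 14.007
  O: 2 × 15.999 = 31.998
Sum: 7×12.011 + 9×1.008 + 1×14.007 + 2×15.999 = 139.154 → 139.15 g/mol.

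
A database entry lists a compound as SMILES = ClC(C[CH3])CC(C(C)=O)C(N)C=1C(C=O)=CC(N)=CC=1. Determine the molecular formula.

Walk through each heavy atom and fill implicit hydrogens from standard valence (C 4, N 3, O 2, S 2, halogen 1):
  atom 1: Cl (halogen, monovalent) → 0 H
  atom 2: C, bond orders sum to 3 (valence 4) → 1 H
  atom 3: C, bond orders sum to 2 (valence 4) → 2 H
  atom 4: C with explicit H count 3
  atom 5: C, bond orders sum to 2 (valence 4) → 2 H
  atom 6: C, bond orders sum to 3 (valence 4) → 1 H
  atom 7: C, bond orders sum to 4 (valence 4) → 0 H
  atom 8: C, bond orders sum to 1 (valence 4) → 3 H
  atom 9: O, bond orders sum to 2 (valence 2) → 0 H
  atom 10: C, bond orders sum to 3 (valence 4) → 1 H
  atom 11: N, bond orders sum to 1 (valence 3) → 2 H
  atom 12: C, bond orders sum to 4 (valence 4) → 0 H
  atom 13: C, bond orders sum to 4 (valence 4) → 0 H
  atom 14: C, bond orders sum to 3 (valence 4) → 1 H
  atom 15: O, bond orders sum to 2 (valence 2) → 0 H
  atom 16: C, bond orders sum to 3 (valence 4) → 1 H
  atom 17: C, bond orders sum to 4 (valence 4) → 0 H
  atom 18: N, bond orders sum to 1 (valence 3) → 2 H
  atom 19: C, bond orders sum to 3 (valence 4) → 1 H
  atom 20: C, bond orders sum to 3 (valence 4) → 1 H
Totals → C:15, H:21, Cl:1, N:2, O:2.
In Hill order: C15H21ClN2O2.

C15H21ClN2O2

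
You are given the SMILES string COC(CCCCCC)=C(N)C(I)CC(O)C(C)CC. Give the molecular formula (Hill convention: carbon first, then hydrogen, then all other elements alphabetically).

C16H32INO2

Walk through each heavy atom and fill implicit hydrogens from standard valence (C 4, N 3, O 2, S 2, halogen 1):
  atom 1: C, bond orders sum to 1 (valence 4) → 3 H
  atom 2: O, bond orders sum to 2 (valence 2) → 0 H
  atom 3: C, bond orders sum to 4 (valence 4) → 0 H
  atom 4: C, bond orders sum to 2 (valence 4) → 2 H
  atom 5: C, bond orders sum to 2 (valence 4) → 2 H
  atom 6: C, bond orders sum to 2 (valence 4) → 2 H
  atom 7: C, bond orders sum to 2 (valence 4) → 2 H
  atom 8: C, bond orders sum to 2 (valence 4) → 2 H
  atom 9: C, bond orders sum to 1 (valence 4) → 3 H
  atom 10: C, bond orders sum to 4 (valence 4) → 0 H
  atom 11: N, bond orders sum to 1 (valence 3) → 2 H
  atom 12: C, bond orders sum to 3 (valence 4) → 1 H
  atom 13: I (halogen, monovalent) → 0 H
  atom 14: C, bond orders sum to 2 (valence 4) → 2 H
  atom 15: C, bond orders sum to 3 (valence 4) → 1 H
  atom 16: O, bond orders sum to 1 (valence 2) → 1 H
  atom 17: C, bond orders sum to 3 (valence 4) → 1 H
  atom 18: C, bond orders sum to 1 (valence 4) → 3 H
  atom 19: C, bond orders sum to 2 (valence 4) → 2 H
  atom 20: C, bond orders sum to 1 (valence 4) → 3 H
Totals → C:16, H:32, I:1, N:1, O:2.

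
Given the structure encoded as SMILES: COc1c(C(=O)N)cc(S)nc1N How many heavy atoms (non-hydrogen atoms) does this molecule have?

Every atom symbol written in the SMILES (organic subset) is one heavy atom; implicit H are not written.
Heavy atoms by element → C:7, N:3, O:2, S:1.
Total: 13.

13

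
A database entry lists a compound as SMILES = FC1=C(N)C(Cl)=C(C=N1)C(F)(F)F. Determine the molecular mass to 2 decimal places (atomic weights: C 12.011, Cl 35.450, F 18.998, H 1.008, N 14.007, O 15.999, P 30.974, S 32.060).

214.55 g/mol

First, the molecular formula is C6H3ClF4N2 (counting implicit H from valence).
  C: 6 × 12.011 = 72.066
  Cl: 1 × 35.450 = 35.450
  F: 4 × 18.998 = 75.992
  H: 3 × 1.008 = 3.024
  N: 2 × 14.007 = 28.014
Sum: 6×12.011 + 1×35.450 + 4×18.998 + 3×1.008 + 2×14.007 = 214.546 → 214.55 g/mol.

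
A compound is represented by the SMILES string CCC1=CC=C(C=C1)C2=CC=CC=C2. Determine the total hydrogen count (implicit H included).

Walk through each heavy atom and fill implicit hydrogens from standard valence (C 4, N 3, O 2, S 2, halogen 1):
  atom 1: C, bond orders sum to 1 (valence 4) → 3 H
  atom 2: C, bond orders sum to 2 (valence 4) → 2 H
  atom 3: C, bond orders sum to 4 (valence 4) → 0 H
  atom 4: C, bond orders sum to 3 (valence 4) → 1 H
  atom 5: C, bond orders sum to 3 (valence 4) → 1 H
  atom 6: C, bond orders sum to 4 (valence 4) → 0 H
  atom 7: C, bond orders sum to 3 (valence 4) → 1 H
  atom 8: C, bond orders sum to 3 (valence 4) → 1 H
  atom 9: C, bond orders sum to 4 (valence 4) → 0 H
  atom 10: C, bond orders sum to 3 (valence 4) → 1 H
  atom 11: C, bond orders sum to 3 (valence 4) → 1 H
  atom 12: C, bond orders sum to 3 (valence 4) → 1 H
  atom 13: C, bond orders sum to 3 (valence 4) → 1 H
  atom 14: C, bond orders sum to 3 (valence 4) → 1 H
Total hydrogens: 14.

14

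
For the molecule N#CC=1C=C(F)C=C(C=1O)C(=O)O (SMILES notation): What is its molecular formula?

Walk through each heavy atom and fill implicit hydrogens from standard valence (C 4, N 3, O 2, S 2, halogen 1):
  atom 1: N, bond orders sum to 3 (valence 3) → 0 H
  atom 2: C, bond orders sum to 4 (valence 4) → 0 H
  atom 3: C, bond orders sum to 4 (valence 4) → 0 H
  atom 4: C, bond orders sum to 3 (valence 4) → 1 H
  atom 5: C, bond orders sum to 4 (valence 4) → 0 H
  atom 6: F (halogen, monovalent) → 0 H
  atom 7: C, bond orders sum to 3 (valence 4) → 1 H
  atom 8: C, bond orders sum to 4 (valence 4) → 0 H
  atom 9: C, bond orders sum to 4 (valence 4) → 0 H
  atom 10: O, bond orders sum to 1 (valence 2) → 1 H
  atom 11: C, bond orders sum to 4 (valence 4) → 0 H
  atom 12: O, bond orders sum to 2 (valence 2) → 0 H
  atom 13: O, bond orders sum to 1 (valence 2) → 1 H
Totals → C:8, H:4, F:1, N:1, O:3.

C8H4FNO3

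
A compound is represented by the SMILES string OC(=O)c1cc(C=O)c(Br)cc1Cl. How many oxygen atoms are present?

3

Scan the SMILES for O atoms (remember two-letter symbols like Cl and Br are single atoms).
Oxygen count: 3.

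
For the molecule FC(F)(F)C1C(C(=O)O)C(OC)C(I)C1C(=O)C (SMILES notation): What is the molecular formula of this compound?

C10H12F3IO4

Walk through each heavy atom and fill implicit hydrogens from standard valence (C 4, N 3, O 2, S 2, halogen 1):
  atom 1: F (halogen, monovalent) → 0 H
  atom 2: C, bond orders sum to 4 (valence 4) → 0 H
  atom 3: F (halogen, monovalent) → 0 H
  atom 4: F (halogen, monovalent) → 0 H
  atom 5: C, bond orders sum to 3 (valence 4) → 1 H
  atom 6: C, bond orders sum to 3 (valence 4) → 1 H
  atom 7: C, bond orders sum to 4 (valence 4) → 0 H
  atom 8: O, bond orders sum to 2 (valence 2) → 0 H
  atom 9: O, bond orders sum to 1 (valence 2) → 1 H
  atom 10: C, bond orders sum to 3 (valence 4) → 1 H
  atom 11: O, bond orders sum to 2 (valence 2) → 0 H
  atom 12: C, bond orders sum to 1 (valence 4) → 3 H
  atom 13: C, bond orders sum to 3 (valence 4) → 1 H
  atom 14: I (halogen, monovalent) → 0 H
  atom 15: C, bond orders sum to 3 (valence 4) → 1 H
  atom 16: C, bond orders sum to 4 (valence 4) → 0 H
  atom 17: O, bond orders sum to 2 (valence 2) → 0 H
  atom 18: C, bond orders sum to 1 (valence 4) → 3 H
Totals → C:10, H:12, F:3, I:1, O:4.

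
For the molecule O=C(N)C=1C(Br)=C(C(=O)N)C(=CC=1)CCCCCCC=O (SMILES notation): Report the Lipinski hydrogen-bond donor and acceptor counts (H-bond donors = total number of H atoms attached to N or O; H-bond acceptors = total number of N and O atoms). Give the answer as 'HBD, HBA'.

4, 5

Donors: find every N or O and count the H atoms it carries.
  atom 1 (O): bond orders sum to 2 → 0 H
  atom 3 (N): bond orders sum to 1 → 2 H
  atom 9 (O): bond orders sum to 2 → 0 H
  atom 10 (N): bond orders sum to 1 → 2 H
  atom 21 (O): bond orders sum to 2 → 0 H
Lipinski HBD = 4.
Acceptors: N atoms = 2, O atoms = 3 → HBA = 5.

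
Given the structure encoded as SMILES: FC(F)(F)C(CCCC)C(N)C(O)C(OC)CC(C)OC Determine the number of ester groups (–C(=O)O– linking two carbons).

Scan the SMILES for the ester motif — none present.
Groups that are present: 2 ether, 1 hydroxyl, 1 primary amine.

0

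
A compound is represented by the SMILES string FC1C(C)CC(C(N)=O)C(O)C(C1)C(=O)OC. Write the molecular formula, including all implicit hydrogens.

Walk through each heavy atom and fill implicit hydrogens from standard valence (C 4, N 3, O 2, S 2, halogen 1):
  atom 1: F (halogen, monovalent) → 0 H
  atom 2: C, bond orders sum to 3 (valence 4) → 1 H
  atom 3: C, bond orders sum to 3 (valence 4) → 1 H
  atom 4: C, bond orders sum to 1 (valence 4) → 3 H
  atom 5: C, bond orders sum to 2 (valence 4) → 2 H
  atom 6: C, bond orders sum to 3 (valence 4) → 1 H
  atom 7: C, bond orders sum to 4 (valence 4) → 0 H
  atom 8: N, bond orders sum to 1 (valence 3) → 2 H
  atom 9: O, bond orders sum to 2 (valence 2) → 0 H
  atom 10: C, bond orders sum to 3 (valence 4) → 1 H
  atom 11: O, bond orders sum to 1 (valence 2) → 1 H
  atom 12: C, bond orders sum to 3 (valence 4) → 1 H
  atom 13: C, bond orders sum to 2 (valence 4) → 2 H
  atom 14: C, bond orders sum to 4 (valence 4) → 0 H
  atom 15: O, bond orders sum to 2 (valence 2) → 0 H
  atom 16: O, bond orders sum to 2 (valence 2) → 0 H
  atom 17: C, bond orders sum to 1 (valence 4) → 3 H
Totals → C:11, H:18, F:1, N:1, O:4.
In Hill order: C11H18FNO4.

C11H18FNO4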